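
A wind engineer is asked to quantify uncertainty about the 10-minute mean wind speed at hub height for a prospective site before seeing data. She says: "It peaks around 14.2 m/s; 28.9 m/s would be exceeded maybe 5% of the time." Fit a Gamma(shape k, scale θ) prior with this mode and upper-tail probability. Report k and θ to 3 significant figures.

Gamma(k,θ) with k>1 has mode (k−1)θ, so θ = 14.2/(k−1).
Need P(X < 28.9) = 0.95 with θ tied to k this way. Start at k = 2, θ = 14.2: P(X<28.9) ≈ 0.603.
Too low — raise k to concentrate. Iterating converges to k ≈ 6.48.
Then θ = 14.2/(6.48−1) ≈ 2.59.

k ≈ 6.48, θ ≈ 2.59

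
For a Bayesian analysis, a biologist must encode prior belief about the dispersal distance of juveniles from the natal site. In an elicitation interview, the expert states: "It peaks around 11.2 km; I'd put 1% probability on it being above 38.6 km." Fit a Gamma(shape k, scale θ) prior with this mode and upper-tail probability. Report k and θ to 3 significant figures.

Gamma(k,θ) with k>1 has mode (k−1)θ, so θ = 11.2/(k−1).
Need P(X < 38.6) = 0.99 with θ tied to k this way. Start at k = 2, θ = 11.2: P(X<38.6) ≈ 0.858.
Too low — raise k to concentrate. Iterating converges to k ≈ 3.84.
Then θ = 11.2/(3.84−1) ≈ 3.94.

k ≈ 3.84, θ ≈ 3.94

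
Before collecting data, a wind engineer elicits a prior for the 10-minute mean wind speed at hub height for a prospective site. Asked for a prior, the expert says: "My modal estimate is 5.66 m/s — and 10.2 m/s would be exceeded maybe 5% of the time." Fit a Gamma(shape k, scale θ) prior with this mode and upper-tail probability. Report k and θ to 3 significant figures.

Gamma(k,θ) with k>1 has mode (k−1)θ, so θ = 5.66/(k−1).
Need P(X < 10.2) = 0.95 with θ tied to k this way. Start at k = 2, θ = 5.66: P(X<10.2) ≈ 0.538.
Too low — raise k to concentrate. Iterating converges to k ≈ 9.03.
Then θ = 5.66/(9.03−1) ≈ 0.705.

k ≈ 9.03, θ ≈ 0.705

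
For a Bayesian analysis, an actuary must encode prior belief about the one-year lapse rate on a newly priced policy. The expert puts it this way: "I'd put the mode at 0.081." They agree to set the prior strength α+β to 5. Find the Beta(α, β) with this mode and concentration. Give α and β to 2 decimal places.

α = 1.24, β = 3.76

For α,β > 1 the Beta mode is (α−1)/(α+β−2). With α+β = 5, the mode is (α−1)/3.
Set (α−1)/3 = 0.081 → α = 1 + 0.081·3 = 1.24.
β = 5 − α = 3.76.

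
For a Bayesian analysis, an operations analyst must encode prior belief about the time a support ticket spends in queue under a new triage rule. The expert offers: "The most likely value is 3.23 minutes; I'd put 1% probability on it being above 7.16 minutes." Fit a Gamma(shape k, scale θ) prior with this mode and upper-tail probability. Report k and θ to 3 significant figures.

Gamma(k,θ) with k>1 has mode (k−1)θ, so θ = 3.23/(k−1).
Need P(X < 7.16) = 0.99 with θ tied to k this way. Start at k = 2, θ = 3.23: P(X<7.16) ≈ 0.649.
Too low — raise k to concentrate. Iterating converges to k ≈ 8.6.
Then θ = 3.23/(8.6−1) ≈ 0.425.

k ≈ 8.6, θ ≈ 0.425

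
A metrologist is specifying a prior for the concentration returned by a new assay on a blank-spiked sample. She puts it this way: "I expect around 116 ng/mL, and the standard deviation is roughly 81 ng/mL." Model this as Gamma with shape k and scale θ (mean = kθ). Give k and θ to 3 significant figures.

k ≈ 2.05, θ ≈ 56.6

For Gamma(k, scale θ): mean = kθ, variance = kθ², so CV = 1/√k.
CV = SD/mean = 81/116 = 0.6983, hence k = 1/CV² = 2.05.
Then θ = mean/k = 116/2.05 = 56.6.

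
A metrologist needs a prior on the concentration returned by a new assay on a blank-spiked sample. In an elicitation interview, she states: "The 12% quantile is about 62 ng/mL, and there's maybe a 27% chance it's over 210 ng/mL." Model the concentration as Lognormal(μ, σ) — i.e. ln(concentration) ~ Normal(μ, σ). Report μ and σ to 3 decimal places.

μ ≈ 4.929, σ ≈ 0.682

If T ~ Lognormal(μ,σ) then ln T ~ Normal(μ,σ), so the p-quantile of ln T is μ + z_p·σ.
ln(62) = 4.127 and ln(210) = 5.347; z_{0.12} = -1.175, z_{0.73} = 0.6128.
σ = (5.347 − 4.127)/(0.6128 − (-1.175)) = 0.682.
μ = 4.127 − (-1.175)·0.682 = 4.929.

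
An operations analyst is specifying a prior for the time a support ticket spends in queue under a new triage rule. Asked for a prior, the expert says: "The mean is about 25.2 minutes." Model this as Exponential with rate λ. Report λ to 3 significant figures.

Exponential mean = 1/λ, so λ = 1/25.2 = 0.0397.

λ ≈ 0.0397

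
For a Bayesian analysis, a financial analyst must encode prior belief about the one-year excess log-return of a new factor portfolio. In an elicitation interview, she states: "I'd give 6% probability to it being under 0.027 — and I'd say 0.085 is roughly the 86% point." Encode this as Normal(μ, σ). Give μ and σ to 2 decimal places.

μ = 0.06, σ = 0.02

For Normal(μ,σ), the p-quantile is μ + z_p·σ. Here z_{0.06} = -1.555, z_{0.86} = 1.08.
So 0.027 = μ − 1.555σ and 0.085 = μ + 1.08σ.
Subtracting: σ = (0.085 − 0.027)/(1.08 − (-1.555)) = 0.02.
Then μ = 0.027 − (-1.555)·0.02 = 0.06.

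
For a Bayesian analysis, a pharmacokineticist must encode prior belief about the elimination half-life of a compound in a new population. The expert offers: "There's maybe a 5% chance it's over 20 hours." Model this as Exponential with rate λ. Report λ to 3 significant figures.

λ ≈ 0.15

P(T > 20.0) = e^(−λ·20.0) = 0.05, so λ = −ln(0.05)/20.0 = 0.15.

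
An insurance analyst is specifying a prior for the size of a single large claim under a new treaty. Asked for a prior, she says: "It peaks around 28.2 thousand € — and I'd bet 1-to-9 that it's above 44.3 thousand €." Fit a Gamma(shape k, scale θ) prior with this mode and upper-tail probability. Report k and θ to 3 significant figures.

k ≈ 10.2, θ ≈ 3.07

Gamma(k,θ) with k>1 has mode (k−1)θ, so θ = 28.2/(k−1).
Need P(X < 44.3) = 0.9 with θ tied to k this way. Start at k = 2, θ = 28.2: P(X<44.3) ≈ 0.466.
Too low — raise k to concentrate. Iterating converges to k ≈ 10.2.
Then θ = 28.2/(10.2−1) ≈ 3.07.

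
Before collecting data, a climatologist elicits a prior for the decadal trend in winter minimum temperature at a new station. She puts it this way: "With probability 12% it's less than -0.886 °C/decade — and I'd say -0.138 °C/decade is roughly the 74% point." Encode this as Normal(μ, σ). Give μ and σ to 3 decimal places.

For Normal(μ,σ), the p-quantile is μ + z_p·σ. Here z_{0.12} = -1.175, z_{0.74} = 0.6433.
So -0.886 = μ − 1.175σ and -0.138 = μ + 0.6433σ.
Subtracting: σ = (-0.138 − -0.886)/(0.6433 − (-1.175)) = 0.411.
Then μ = -0.886 − (-1.175)·0.411 = -0.403.

μ = -0.403, σ = 0.411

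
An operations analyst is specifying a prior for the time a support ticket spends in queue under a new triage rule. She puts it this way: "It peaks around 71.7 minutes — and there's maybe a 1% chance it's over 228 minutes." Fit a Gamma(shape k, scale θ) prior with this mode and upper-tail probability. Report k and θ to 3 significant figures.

k ≈ 4.32, θ ≈ 21.6

Gamma(k,θ) with k>1 has mode (k−1)θ, so θ = 71.7/(k−1).
Need P(X < 228) = 0.99 with θ tied to k this way. Start at k = 2, θ = 71.7: P(X<228) ≈ 0.826.
Too low — raise k to concentrate. Iterating converges to k ≈ 4.32.
Then θ = 71.7/(4.32−1) ≈ 21.6.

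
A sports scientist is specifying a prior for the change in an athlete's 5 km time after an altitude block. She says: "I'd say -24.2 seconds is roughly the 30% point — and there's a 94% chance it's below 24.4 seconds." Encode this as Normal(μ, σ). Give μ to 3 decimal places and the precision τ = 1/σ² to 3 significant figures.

For Normal(μ,σ), the p-quantile is μ + z_p·σ. Here z_{0.3} = -0.5244, z_{0.94} = 1.555.
So -24.2 = μ − 0.5244σ and 24.4 = μ + 1.555σ.
Subtracting: σ = (24.4 − -24.2)/(1.555 − (-0.5244)) = 23.375.
Then μ = -24.2 − (-0.5244)·23.375 = -11.942.
Precision τ = 1/σ² = 1/23.37² = 0.00183.

μ = -11.942, τ = 0.00183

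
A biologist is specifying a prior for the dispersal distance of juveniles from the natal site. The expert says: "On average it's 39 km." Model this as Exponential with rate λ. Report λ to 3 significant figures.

Exponential mean = 1/λ, so λ = 1/39.0 = 0.0256.

λ ≈ 0.0256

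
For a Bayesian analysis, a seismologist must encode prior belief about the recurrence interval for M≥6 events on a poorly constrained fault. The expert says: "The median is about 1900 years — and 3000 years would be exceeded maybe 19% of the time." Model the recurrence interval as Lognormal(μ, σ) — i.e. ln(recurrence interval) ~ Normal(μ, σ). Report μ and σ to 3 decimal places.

If T ~ Lognormal(μ,σ) then ln T ~ Normal(μ,σ), so the p-quantile of ln T is μ + z_p·σ.
ln(1900) = 7.55 and ln(3000) = 8.006; z_{0.5} = 0, z_{0.81} = 0.8779.
σ = (8.006 − 7.55)/(0.8779 − (0)) = 0.520.
μ = 7.55 − (0)·0.520 = 7.550.

μ ≈ 7.550, σ ≈ 0.520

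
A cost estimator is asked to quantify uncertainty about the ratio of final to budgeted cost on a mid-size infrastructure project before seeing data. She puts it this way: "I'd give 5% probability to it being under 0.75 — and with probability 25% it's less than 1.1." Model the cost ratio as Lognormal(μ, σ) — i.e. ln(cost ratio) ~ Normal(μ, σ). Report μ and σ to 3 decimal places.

μ ≈ 0.362, σ ≈ 0.395

If T ~ Lognormal(μ,σ) then ln T ~ Normal(μ,σ), so the p-quantile of ln T is μ + z_p·σ.
ln(0.75) = -0.2877 and ln(1.1) = 0.09531; z_{0.05} = -1.645, z_{0.25} = -0.6745.
σ = (0.09531 − -0.2877)/(-0.6745 − (-1.645)) = 0.395.
μ = -0.2877 − (-1.645)·0.395 = 0.362.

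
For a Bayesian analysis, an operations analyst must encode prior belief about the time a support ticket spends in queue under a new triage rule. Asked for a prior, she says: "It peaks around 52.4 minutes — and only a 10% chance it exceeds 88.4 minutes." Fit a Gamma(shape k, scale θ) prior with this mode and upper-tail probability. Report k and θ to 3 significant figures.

k ≈ 7.92, θ ≈ 7.58

Gamma(k,θ) with k>1 has mode (k−1)θ, so θ = 52.4/(k−1).
Need P(X < 88.4) = 0.9 with θ tied to k this way. Start at k = 2, θ = 52.4: P(X<88.4) ≈ 0.503.
Too low — raise k to concentrate. Iterating converges to k ≈ 7.92.
Then θ = 52.4/(7.92−1) ≈ 7.58.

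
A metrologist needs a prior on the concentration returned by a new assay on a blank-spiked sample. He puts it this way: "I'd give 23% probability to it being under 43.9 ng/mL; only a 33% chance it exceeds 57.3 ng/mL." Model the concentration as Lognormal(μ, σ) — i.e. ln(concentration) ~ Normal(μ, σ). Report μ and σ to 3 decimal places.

μ ≈ 3.949, σ ≈ 0.226

If T ~ Lognormal(μ,σ) then ln T ~ Normal(μ,σ), so the p-quantile of ln T is μ + z_p·σ.
ln(43.9) = 3.782 and ln(57.3) = 4.048; z_{0.23} = -0.7388, z_{0.67} = 0.4399.
σ = (4.048 − 3.782)/(0.4399 − (-0.7388)) = 0.226.
μ = 3.782 − (-0.7388)·0.226 = 3.949.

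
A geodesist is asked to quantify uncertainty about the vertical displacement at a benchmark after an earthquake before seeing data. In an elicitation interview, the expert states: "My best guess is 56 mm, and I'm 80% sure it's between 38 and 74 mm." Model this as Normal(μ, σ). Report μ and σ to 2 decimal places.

A symmetric 80% interval runs μ ± z·σ with z = 1.282.
Half-width = 18, so σ = 18/1.282 = 14.05.
μ is the stated best guess, 56.00.

μ = 56.00, σ = 14.05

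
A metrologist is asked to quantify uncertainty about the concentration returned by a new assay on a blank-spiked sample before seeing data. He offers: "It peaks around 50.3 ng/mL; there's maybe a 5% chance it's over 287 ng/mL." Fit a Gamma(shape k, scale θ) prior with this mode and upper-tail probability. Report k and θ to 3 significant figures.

Gamma(k,θ) with k>1 has mode (k−1)θ, so θ = 50.3/(k−1).
Need P(X < 287) = 0.95 with θ tied to k this way. Start at k = 2, θ = 50.3: P(X<287) ≈ 0.978.
Too high — lower k to spread out. Iterating converges to k ≈ 1.76.
Then θ = 50.3/(1.76−1) ≈ 65.9.

k ≈ 1.76, θ ≈ 65.9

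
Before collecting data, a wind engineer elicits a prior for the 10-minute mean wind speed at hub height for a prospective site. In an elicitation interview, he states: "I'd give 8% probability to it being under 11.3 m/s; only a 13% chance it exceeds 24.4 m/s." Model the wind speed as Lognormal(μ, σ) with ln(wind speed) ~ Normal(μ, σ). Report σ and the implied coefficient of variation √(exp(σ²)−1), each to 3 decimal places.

If T ~ Lognormal(μ,σ) then ln T ~ Normal(μ,σ), so the p-quantile of ln T is μ + z_p·σ.
ln(11.3) = 2.425 and ln(24.4) = 3.195; z_{0.08} = -1.405, z_{0.87} = 1.126.
σ = (3.195 − 2.425)/(1.126 − (-1.405)) = 0.304.
μ = 2.425 − (-1.405)·0.304 = 2.852.
CV = √(exp(σ²)−1) = √(exp(0.0925)−1) = 0.311.

σ ≈ 0.304, CV ≈ 0.311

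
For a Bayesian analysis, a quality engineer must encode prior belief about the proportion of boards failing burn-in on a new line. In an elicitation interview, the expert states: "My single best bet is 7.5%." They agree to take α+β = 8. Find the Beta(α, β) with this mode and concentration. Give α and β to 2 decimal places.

For α,β > 1 the Beta mode is (α−1)/(α+β−2). With α+β = 8, the mode is (α−1)/6.
Set (α−1)/6 = 0.075 → α = 1 + 0.075·6 = 1.45.
β = 8 − α = 6.55.

α = 1.45, β = 6.55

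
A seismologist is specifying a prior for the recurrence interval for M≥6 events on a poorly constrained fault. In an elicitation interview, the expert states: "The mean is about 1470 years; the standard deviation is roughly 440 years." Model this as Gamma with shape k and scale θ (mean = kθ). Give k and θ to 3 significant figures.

For Gamma(k, scale θ): mean = kθ, variance = kθ², so CV = 1/√k.
CV = SD/mean = 440/1470 = 0.2993, hence k = 1/CV² = 11.2.
Then θ = mean/k = 1470/11.2 = 132.

k ≈ 11.2, θ ≈ 132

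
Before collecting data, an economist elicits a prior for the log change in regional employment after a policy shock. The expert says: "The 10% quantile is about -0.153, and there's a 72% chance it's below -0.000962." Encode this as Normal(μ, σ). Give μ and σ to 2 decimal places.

μ = -0.05, σ = 0.08

For Normal(μ,σ), the p-quantile is μ + z_p·σ. Here z_{0.1} = -1.282, z_{0.72} = 0.5828.
So -0.153 = μ − 1.282σ and -0.000962 = μ + 0.5828σ.
Subtracting: σ = (-0.000962 − -0.153)/(0.5828 − (-1.282)) = 0.08.
Then μ = -0.153 − (-1.282)·0.08 = -0.05.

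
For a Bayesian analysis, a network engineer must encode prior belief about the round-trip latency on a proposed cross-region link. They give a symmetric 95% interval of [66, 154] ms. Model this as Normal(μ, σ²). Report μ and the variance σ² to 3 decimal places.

A symmetric 95% interval runs μ ± z·σ with z = 1.96.
Half-width = 44, so σ = 44/1.96 = 22.4494 and σ² = 503.975.
μ is the interval midpoint, 110.000.

μ = 110.000, σ² = 503.975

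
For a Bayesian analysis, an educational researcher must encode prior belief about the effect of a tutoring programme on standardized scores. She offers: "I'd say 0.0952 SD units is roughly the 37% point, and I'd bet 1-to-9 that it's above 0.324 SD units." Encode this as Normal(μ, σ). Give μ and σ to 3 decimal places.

μ = 0.142, σ = 0.142

For Normal(μ,σ), the p-quantile is μ + z_p·σ. Here z_{0.37} = -0.3319, z_{0.9} = 1.282.
So 0.0952 = μ − 0.3319σ and 0.324 = μ + 1.282σ.
Subtracting: σ = (0.324 − 0.0952)/(1.282 − (-0.3319)) = 0.142.
Then μ = 0.0952 − (-0.3319)·0.142 = 0.142.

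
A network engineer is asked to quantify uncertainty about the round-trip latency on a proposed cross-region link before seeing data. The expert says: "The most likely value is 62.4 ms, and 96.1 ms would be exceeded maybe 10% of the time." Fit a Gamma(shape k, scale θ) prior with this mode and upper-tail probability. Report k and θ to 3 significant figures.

Gamma(k,θ) with k>1 has mode (k−1)θ, so θ = 62.4/(k−1).
Need P(X < 96.1) = 0.9 with θ tied to k this way. Start at k = 2, θ = 62.4: P(X<96.1) ≈ 0.455.
Too low — raise k to concentrate. Iterating converges to k ≈ 11.
Then θ = 62.4/(11−1) ≈ 6.23.

k ≈ 11, θ ≈ 6.23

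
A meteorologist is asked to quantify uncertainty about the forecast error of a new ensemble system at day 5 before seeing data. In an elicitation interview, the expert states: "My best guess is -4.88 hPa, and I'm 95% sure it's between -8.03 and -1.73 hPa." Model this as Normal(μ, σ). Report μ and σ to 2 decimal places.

A symmetric 95% interval runs μ ± z·σ with z = 1.96.
Half-width = 3.15, so σ = 3.15/1.96 = 1.61.
μ is the stated best guess, -4.88.

μ = -4.88, σ = 1.61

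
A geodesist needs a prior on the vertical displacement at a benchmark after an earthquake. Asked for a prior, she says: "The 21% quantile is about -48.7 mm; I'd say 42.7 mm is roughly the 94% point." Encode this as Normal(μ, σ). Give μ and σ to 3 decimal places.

The p-quantile of Normal(μ,σ) is μ + z_p·σ, with z_{0.21} = -0.8064 and z_{0.94} = 1.555.
Eliminate σ: μ = (z₂·x₁ − z₁·x₂)/(z₂ − z₁) = (1.555·-48.7 − (-0.8064)·42.7)/2.361 = -17.484.
Then σ = (x₂ − x₁)/(z₂ − z₁) = (42.7 − -48.7)/2.361 = 38.709.

μ = -17.484, σ = 38.709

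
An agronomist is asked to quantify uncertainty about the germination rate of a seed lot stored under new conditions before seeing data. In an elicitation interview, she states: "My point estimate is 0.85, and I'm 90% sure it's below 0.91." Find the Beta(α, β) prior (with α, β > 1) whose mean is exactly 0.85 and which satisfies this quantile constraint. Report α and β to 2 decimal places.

With mean 0.85 fixed, write α = 0.85s, β = 0.15s where s = α+β.
Need P(θ < 0.91) = 0.9 under Beta(0.85s, 0.15s). Normal approximation: (q−m)/√(m(1−m)/s) ≈ z_{0.9} = 1.28, so s ≈ 0.85·0.15·(1.28)²/(0.91−0.85)² = 58.2.
At s = 58.2: P(θ<0.91) ≈ 0.916. Adjusting to match 0.9 gives s ≈ 51.25.
So α = 0.85·51.25 ≈ 43.56, β = 0.15·51.25 ≈ 7.69.

α ≈ 43.56, β ≈ 7.69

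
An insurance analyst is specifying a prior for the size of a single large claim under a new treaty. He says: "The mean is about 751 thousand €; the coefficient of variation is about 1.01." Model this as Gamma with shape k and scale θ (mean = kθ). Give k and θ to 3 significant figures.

k ≈ 0.98, θ ≈ 766

For Gamma(k, scale θ): mean = kθ, variance = kθ², so CV = 1/√k.
CV = 1.01, hence k = 1/CV² = 0.98.
Then θ = mean/k = 751/0.98 = 766.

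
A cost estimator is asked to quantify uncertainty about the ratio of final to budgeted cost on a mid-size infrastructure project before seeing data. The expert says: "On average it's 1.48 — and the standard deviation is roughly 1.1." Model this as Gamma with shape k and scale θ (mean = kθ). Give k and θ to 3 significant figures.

k ≈ 1.81, θ ≈ 0.818

For Gamma(k, scale θ): mean = kθ, variance = kθ², so CV = 1/√k.
CV = SD/mean = 1.1/1.48 = 0.7432, hence k = 1/CV² = 1.81.
Then θ = mean/k = 1.48/1.81 = 0.818.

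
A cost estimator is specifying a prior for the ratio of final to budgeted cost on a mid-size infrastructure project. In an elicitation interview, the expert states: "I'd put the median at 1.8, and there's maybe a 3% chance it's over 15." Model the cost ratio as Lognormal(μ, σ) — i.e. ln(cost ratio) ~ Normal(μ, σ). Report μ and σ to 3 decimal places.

If T ~ Lognormal(μ,σ) then ln T ~ Normal(μ,σ), so the p-quantile of ln T is μ + z_p·σ.
ln(1.8) = 0.5878 and ln(15) = 2.708; z_{0.5} = 0, z_{0.97} = 1.881.
σ = (2.708 − 0.5878)/(1.881 − (0)) = 1.127.
μ = 0.5878 − (0)·1.127 = 0.588.

μ ≈ 0.588, σ ≈ 1.127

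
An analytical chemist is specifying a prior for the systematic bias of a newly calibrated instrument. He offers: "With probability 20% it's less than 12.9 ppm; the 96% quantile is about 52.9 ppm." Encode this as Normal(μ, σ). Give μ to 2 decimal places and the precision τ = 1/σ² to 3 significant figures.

μ = 25.89, τ = 0.0042

The p-quantile of Normal(μ,σ) is μ + z_p·σ, with z_{0.2} = -0.8416 and z_{0.96} = 1.751.
Eliminate σ: μ = (z₂·x₁ − z₁·x₂)/(z₂ − z₁) = (1.751·12.9 − (-0.8416)·52.9)/2.592 = 25.89.
Then σ = (x₂ − x₁)/(z₂ − z₁) = (52.9 − 12.9)/2.592 = 15.43.
Precision τ = 1/σ² = 1/15.43² = 0.0042.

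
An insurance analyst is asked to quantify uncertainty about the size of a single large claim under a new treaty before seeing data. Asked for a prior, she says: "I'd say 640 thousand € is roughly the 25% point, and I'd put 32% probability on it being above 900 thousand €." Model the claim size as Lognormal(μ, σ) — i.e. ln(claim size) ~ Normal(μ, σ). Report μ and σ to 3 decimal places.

If T ~ Lognormal(μ,σ) then ln T ~ Normal(μ,σ), so the p-quantile of ln T is μ + z_p·σ.
ln(640) = 6.461 and ln(900) = 6.802; z_{0.25} = -0.6745, z_{0.68} = 0.4677.
σ = (6.802 − 6.461)/(0.4677 − (-0.6745)) = 0.298.
μ = 6.461 − (-0.6745)·0.298 = 6.663.

μ ≈ 6.663, σ ≈ 0.298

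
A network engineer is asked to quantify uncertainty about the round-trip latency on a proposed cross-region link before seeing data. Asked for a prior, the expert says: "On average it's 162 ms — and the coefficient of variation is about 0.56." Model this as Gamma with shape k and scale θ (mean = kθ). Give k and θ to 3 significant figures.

k ≈ 3.19, θ ≈ 50.8

For Gamma(k, scale θ): mean = kθ, variance = kθ², so CV = 1/√k.
CV = 0.56, hence k = 1/CV² = 3.19.
Then θ = mean/k = 162/3.19 = 50.8.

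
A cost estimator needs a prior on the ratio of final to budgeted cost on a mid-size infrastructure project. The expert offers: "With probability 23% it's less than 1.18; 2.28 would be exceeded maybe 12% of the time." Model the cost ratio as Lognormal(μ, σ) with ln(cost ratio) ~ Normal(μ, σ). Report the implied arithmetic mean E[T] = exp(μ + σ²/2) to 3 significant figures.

If T ~ Lognormal(μ,σ) then ln T ~ Normal(μ,σ), so the p-quantile of ln T is μ + z_p·σ.
ln(1.18) = 0.1655 and ln(2.28) = 0.8242; z_{0.23} = -0.7388, z_{0.88} = 1.175.
σ = (0.8242 − 0.1655)/(1.175 − (-0.7388)) = 0.344.
μ = 0.1655 − (-0.7388)·0.344 = 0.420.
E[T] = exp(μ + σ²/2) = exp(0.420 + 0.0592) = 1.61.

E[T] ≈ 1.61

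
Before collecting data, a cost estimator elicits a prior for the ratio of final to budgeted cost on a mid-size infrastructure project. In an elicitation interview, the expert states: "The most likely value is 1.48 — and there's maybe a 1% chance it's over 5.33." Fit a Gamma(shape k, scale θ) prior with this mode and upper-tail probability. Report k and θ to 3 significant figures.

k ≈ 3.62, θ ≈ 0.565

Gamma(k,θ) with k>1 has mode (k−1)θ, so θ = 1.48/(k−1).
Need P(X < 5.33) = 0.99 with θ tied to k this way. Start at k = 2, θ = 1.48: P(X<5.33) ≈ 0.874.
Too low — raise k to concentrate. Iterating converges to k ≈ 3.62.
Then θ = 1.48/(3.62−1) ≈ 0.565.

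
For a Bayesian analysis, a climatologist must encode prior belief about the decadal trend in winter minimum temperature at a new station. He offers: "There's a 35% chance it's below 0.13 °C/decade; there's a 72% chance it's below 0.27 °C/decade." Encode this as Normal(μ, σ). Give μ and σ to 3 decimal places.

μ = 0.186, σ = 0.145

For Normal(μ,σ), the p-quantile is μ + z_p·σ. Here z_{0.35} = -0.3853, z_{0.72} = 0.5828.
So 0.13 = μ − 0.3853σ and 0.27 = μ + 0.5828σ.
Subtracting: σ = (0.27 − 0.13)/(0.5828 − (-0.3853)) = 0.145.
Then μ = 0.13 − (-0.3853)·0.145 = 0.186.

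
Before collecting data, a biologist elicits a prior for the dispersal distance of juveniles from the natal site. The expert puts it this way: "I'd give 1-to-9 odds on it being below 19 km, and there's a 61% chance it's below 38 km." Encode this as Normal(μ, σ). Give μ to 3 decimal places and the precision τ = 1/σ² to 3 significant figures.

The p-quantile of Normal(μ,σ) is μ + z_p·σ, with z_{0.1} = -1.282 and z_{0.61} = 0.2793.
Eliminate σ: μ = (z₂·x₁ − z₁·x₂)/(z₂ − z₁) = (0.2793·19 − (-1.282)·38)/1.561 = 34.600.
Then σ = (x₂ − x₁)/(z₂ − z₁) = (38 − 19)/1.561 = 12.173.
Precision τ = 1/σ² = 1/12.17² = 0.00675.

μ = 34.600, τ = 0.00675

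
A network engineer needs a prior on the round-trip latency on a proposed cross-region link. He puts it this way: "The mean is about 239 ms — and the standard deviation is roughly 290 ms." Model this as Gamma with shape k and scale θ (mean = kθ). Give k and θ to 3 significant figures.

k ≈ 0.679, θ ≈ 352

For Gamma(k, scale θ): mean = kθ, variance = kθ², so CV = 1/√k.
CV = SD/mean = 290/239 = 1.213, hence k = 1/CV² = 0.679.
Then θ = mean/k = 239/0.679 = 352.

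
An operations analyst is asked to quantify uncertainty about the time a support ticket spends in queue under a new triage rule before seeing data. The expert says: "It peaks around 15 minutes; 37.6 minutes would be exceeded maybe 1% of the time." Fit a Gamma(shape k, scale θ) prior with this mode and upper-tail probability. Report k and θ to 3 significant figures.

k ≈ 6.55, θ ≈ 2.7

Gamma(k,θ) with k>1 has mode (k−1)θ, so θ = 15/(k−1).
Need P(X < 37.6) = 0.99 with θ tied to k this way. Start at k = 2, θ = 15: P(X<37.6) ≈ 0.714.
Too low — raise k to concentrate. Iterating converges to k ≈ 6.55.
Then θ = 15/(6.55−1) ≈ 2.7.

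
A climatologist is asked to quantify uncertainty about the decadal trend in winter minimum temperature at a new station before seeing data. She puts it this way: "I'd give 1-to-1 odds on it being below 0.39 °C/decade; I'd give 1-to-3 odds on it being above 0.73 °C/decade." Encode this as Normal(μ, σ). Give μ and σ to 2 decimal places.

μ = 0.39, σ = 0.50

The p-quantile of Normal(μ,σ) is μ + z_p·σ, with z_{0.5} = 0 and z_{0.75} = 0.6745.
Eliminate σ: μ = (z₂·x₁ − z₁·x₂)/(z₂ − z₁) = (0.6745·0.39 − (0)·0.73)/0.6745 = 0.39.
Then σ = (x₂ − x₁)/(z₂ − z₁) = (0.73 − 0.39)/0.6745 = 0.50.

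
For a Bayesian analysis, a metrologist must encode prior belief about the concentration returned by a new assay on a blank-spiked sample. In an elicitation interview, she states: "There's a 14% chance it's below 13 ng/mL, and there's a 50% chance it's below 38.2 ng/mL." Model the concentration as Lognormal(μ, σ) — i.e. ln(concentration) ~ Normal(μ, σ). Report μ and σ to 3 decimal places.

If T ~ Lognormal(μ,σ) then ln T ~ Normal(μ,σ), so the p-quantile of ln T is μ + z_p·σ.
ln(13) = 2.565 and ln(38.2) = 3.643; z_{0.14} = -1.08, z_{0.5} = 0.
σ = (3.643 − 2.565)/(0 − (-1.08)) = 0.998.
μ = 2.565 − (-1.08)·0.998 = 3.643.

μ ≈ 3.643, σ ≈ 0.998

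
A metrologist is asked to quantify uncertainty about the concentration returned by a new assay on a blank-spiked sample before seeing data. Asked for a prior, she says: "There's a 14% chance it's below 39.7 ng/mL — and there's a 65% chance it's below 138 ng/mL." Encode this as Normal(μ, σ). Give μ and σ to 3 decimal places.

μ = 112.157, σ = 67.070

For Normal(μ,σ), the p-quantile is μ + z_p·σ. Here z_{0.14} = -1.08, z_{0.65} = 0.3853.
So 39.7 = μ − 1.08σ and 138 = μ + 0.3853σ.
Subtracting: σ = (138 − 39.7)/(0.3853 − (-1.08)) = 67.070.
Then μ = 39.7 − (-1.08)·67.070 = 112.157.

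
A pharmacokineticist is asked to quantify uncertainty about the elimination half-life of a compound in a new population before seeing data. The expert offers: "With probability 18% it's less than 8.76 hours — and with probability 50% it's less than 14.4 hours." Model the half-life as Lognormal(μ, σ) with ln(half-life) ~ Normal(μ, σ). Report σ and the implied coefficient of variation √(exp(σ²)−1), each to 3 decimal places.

If T ~ Lognormal(μ,σ) then ln T ~ Normal(μ,σ), so the p-quantile of ln T is μ + z_p·σ.
ln(8.76) = 2.17 and ln(14.4) = 2.667; z_{0.18} = -0.9154, z_{0.5} = 0.
σ = (2.667 − 2.17)/(0 − (-0.9154)) = 0.543.
μ = 2.17 − (-0.9154)·0.543 = 2.667.
CV = √(exp(σ²)−1) = √(exp(0.2948)−1) = 0.586.

σ ≈ 0.543, CV ≈ 0.586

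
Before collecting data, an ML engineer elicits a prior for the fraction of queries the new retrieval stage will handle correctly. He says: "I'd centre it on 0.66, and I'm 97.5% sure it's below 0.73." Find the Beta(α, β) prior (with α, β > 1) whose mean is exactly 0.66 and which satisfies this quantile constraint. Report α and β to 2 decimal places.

With mean 0.66 fixed, write α = 0.66s, β = 0.34s where s = α+β.
Need P(θ < 0.73) = 0.975 under Beta(0.66s, 0.34s). Normal approximation: (q−m)/√(m(1−m)/s) ≈ z_{0.975} = 1.96, so s ≈ 0.66·0.34·(1.96)²/(0.73−0.66)² = 175.9.
At s = 175.9: P(θ<0.73) ≈ 0.978. Adjusting to match 0.975 gives s ≈ 165.56.
So α = 0.66·165.56 ≈ 109.27, β = 0.34·165.56 ≈ 56.29.

α ≈ 109.27, β ≈ 56.29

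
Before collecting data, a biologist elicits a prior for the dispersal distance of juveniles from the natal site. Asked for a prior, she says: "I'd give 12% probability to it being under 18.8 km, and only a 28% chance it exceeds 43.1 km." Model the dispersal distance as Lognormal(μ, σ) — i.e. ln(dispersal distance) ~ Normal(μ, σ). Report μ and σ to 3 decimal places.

μ ≈ 3.488, σ ≈ 0.472

If T ~ Lognormal(μ,σ) then ln T ~ Normal(μ,σ), so the p-quantile of ln T is μ + z_p·σ.
ln(18.8) = 2.934 and ln(43.1) = 3.764; z_{0.12} = -1.175, z_{0.72} = 0.5828.
σ = (3.764 − 2.934)/(0.5828 − (-1.175)) = 0.472.
μ = 2.934 − (-1.175)·0.472 = 3.488.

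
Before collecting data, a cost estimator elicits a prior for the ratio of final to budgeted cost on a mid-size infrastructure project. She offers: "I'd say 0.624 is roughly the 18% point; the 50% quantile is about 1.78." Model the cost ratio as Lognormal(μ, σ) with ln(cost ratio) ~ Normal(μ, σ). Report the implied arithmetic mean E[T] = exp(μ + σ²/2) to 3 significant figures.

E[T] ≈ 3.43

If T ~ Lognormal(μ,σ) then ln T ~ Normal(μ,σ), so the p-quantile of ln T is μ + z_p·σ.
ln(0.624) = -0.4716 and ln(1.78) = 0.5766; z_{0.18} = -0.9154, z_{0.5} = 0.
σ = (0.5766 − -0.4716)/(0 − (-0.9154)) = 1.145.
μ = -0.4716 − (-0.9154)·1.145 = 0.577.
E[T] = exp(μ + σ²/2) = exp(0.577 + 0.6557) = 3.43.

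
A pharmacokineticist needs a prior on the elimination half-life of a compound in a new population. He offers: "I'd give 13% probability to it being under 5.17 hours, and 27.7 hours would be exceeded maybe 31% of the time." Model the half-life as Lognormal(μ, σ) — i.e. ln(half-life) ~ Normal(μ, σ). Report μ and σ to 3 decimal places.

μ ≈ 2.808, σ ≈ 1.035

If T ~ Lognormal(μ,σ) then ln T ~ Normal(μ,σ), so the p-quantile of ln T is μ + z_p·σ.
ln(5.17) = 1.643 and ln(27.7) = 3.321; z_{0.13} = -1.126, z_{0.69} = 0.4959.
σ = (3.321 − 1.643)/(0.4959 − (-1.126)) = 1.035.
μ = 1.643 − (-1.126)·1.035 = 2.808.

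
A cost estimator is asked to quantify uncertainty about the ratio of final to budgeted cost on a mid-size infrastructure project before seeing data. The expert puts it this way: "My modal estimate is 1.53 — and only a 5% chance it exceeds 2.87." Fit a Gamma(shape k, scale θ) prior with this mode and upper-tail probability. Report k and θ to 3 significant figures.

k ≈ 8.03, θ ≈ 0.218

Gamma(k,θ) with k>1 has mode (k−1)θ, so θ = 1.53/(k−1).
Need P(X < 2.87) = 0.95 with θ tied to k this way. Start at k = 2, θ = 1.53: P(X<2.87) ≈ 0.559.
Too low — raise k to concentrate. Iterating converges to k ≈ 8.03.
Then θ = 1.53/(8.03−1) ≈ 0.218.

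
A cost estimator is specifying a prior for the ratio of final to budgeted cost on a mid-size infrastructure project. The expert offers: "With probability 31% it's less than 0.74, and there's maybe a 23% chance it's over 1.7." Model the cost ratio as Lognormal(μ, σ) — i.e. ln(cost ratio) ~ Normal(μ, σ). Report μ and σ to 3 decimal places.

μ ≈ 0.033, σ ≈ 0.674

If T ~ Lognormal(μ,σ) then ln T ~ Normal(μ,σ), so the p-quantile of ln T is μ + z_p·σ.
ln(0.74) = -0.3011 and ln(1.7) = 0.5306; z_{0.31} = -0.4959, z_{0.77} = 0.7388.
σ = (0.5306 − -0.3011)/(0.7388 − (-0.4959)) = 0.674.
μ = -0.3011 − (-0.4959)·0.674 = 0.033.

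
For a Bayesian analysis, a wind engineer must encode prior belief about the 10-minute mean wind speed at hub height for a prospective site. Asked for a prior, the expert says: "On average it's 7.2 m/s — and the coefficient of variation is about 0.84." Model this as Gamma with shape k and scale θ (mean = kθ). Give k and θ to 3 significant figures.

k ≈ 1.42, θ ≈ 5.08

For Gamma(k, scale θ): mean = kθ, variance = kθ², so CV = 1/√k.
CV = 0.84, hence k = 1/CV² = 1.42.
Then θ = mean/k = 7.2/1.42 = 5.08.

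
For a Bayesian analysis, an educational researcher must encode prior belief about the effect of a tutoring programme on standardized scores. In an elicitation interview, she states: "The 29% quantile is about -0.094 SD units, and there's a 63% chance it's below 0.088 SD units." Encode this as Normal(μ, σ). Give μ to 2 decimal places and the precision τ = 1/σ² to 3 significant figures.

μ = 0.02, τ = 23.7

The p-quantile of Normal(μ,σ) is μ + z_p·σ, with z_{0.29} = -0.5534 and z_{0.63} = 0.3319.
Eliminate σ: μ = (z₂·x₁ − z₁·x₂)/(z₂ − z₁) = (0.3319·-0.094 − (-0.5534)·0.088)/0.8852 = 0.02.
Then σ = (x₂ − x₁)/(z₂ − z₁) = (0.088 − -0.094)/0.8852 = 0.21.
Precision τ = 1/σ² = 1/0.2056² = 23.7.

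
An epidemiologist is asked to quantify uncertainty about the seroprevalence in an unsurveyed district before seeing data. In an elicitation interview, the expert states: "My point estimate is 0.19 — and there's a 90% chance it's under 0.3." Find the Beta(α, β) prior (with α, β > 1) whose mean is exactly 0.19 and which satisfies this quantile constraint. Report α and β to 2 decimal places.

With mean 0.19 fixed, write α = 0.19s, β = 0.81s where s = α+β.
Need P(θ < 0.3) = 0.9 under Beta(0.19s, 0.81s). Normal approximation: (q−m)/√(m(1−m)/s) ≈ z_{0.9} = 1.28, so s ≈ 0.19·0.81·(1.28)²/(0.3−0.19)² = 20.9.
At s = 20.9: P(θ<0.3) ≈ 0.893. Adjusting to match 0.9 gives s ≈ 22.38.
So α = 0.19·22.38 ≈ 4.25, β = 0.81·22.38 ≈ 18.13.

α ≈ 4.25, β ≈ 18.13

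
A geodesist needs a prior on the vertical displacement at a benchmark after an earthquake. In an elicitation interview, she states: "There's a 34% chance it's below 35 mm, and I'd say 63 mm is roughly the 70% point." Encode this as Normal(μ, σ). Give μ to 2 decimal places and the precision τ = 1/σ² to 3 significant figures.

The p-quantile of Normal(μ,σ) is μ + z_p·σ, with z_{0.34} = -0.4125 and z_{0.7} = 0.5244.
Eliminate σ: μ = (z₂·x₁ − z₁·x₂)/(z₂ − z₁) = (0.5244·35 − (-0.4125)·63)/0.9369 = 47.33.
Then σ = (x₂ − x₁)/(z₂ − z₁) = (63 − 35)/0.9369 = 29.89.
Precision τ = 1/σ² = 1/29.89² = 0.00112.

μ = 47.33, τ = 0.00112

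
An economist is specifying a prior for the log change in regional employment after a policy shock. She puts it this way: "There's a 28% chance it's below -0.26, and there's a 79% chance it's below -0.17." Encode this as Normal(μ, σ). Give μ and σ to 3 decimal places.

For Normal(μ,σ), the p-quantile is μ + z_p·σ. Here z_{0.28} = -0.5828, z_{0.79} = 0.8064.
So -0.26 = μ − 0.5828σ and -0.17 = μ + 0.8064σ.
Subtracting: σ = (-0.17 − -0.26)/(0.8064 − (-0.5828)) = 0.065.
Then μ = -0.26 − (-0.5828)·0.065 = -0.222.

μ = -0.222, σ = 0.065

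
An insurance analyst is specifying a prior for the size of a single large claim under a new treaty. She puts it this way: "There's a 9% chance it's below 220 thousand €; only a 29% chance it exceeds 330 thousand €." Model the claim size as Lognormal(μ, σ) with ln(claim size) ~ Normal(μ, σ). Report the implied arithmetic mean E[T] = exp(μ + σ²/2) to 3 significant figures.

If T ~ Lognormal(μ,σ) then ln T ~ Normal(μ,σ), so the p-quantile of ln T is μ + z_p·σ.
ln(220) = 5.394 and ln(330) = 5.799; z_{0.09} = -1.341, z_{0.71} = 0.5534.
σ = (5.799 − 5.394)/(0.5534 − (-1.341)) = 0.214.
μ = 5.394 − (-1.341)·0.214 = 5.681.
E[T] = exp(μ + σ²/2) = exp(5.681 + 0.0229) = 300 thousand €.

E[T] ≈ 300 thousand €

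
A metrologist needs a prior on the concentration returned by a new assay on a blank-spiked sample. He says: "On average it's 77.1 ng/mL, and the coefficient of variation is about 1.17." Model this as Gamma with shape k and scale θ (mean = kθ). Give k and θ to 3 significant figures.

For Gamma(k, scale θ): mean = kθ, variance = kθ², so CV = 1/√k.
CV = 1.17, hence k = 1/CV² = 0.731.
Then θ = mean/k = 77.1/0.731 = 106.

k ≈ 0.731, θ ≈ 106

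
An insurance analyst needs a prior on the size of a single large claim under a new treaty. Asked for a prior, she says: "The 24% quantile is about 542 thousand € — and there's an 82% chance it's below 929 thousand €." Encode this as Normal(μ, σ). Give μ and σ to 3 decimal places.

μ = 710.554, σ = 238.643

For Normal(μ,σ), the p-quantile is μ + z_p·σ. Here z_{0.24} = -0.7063, z_{0.82} = 0.9154.
So 542 = μ − 0.7063σ and 929 = μ + 0.9154σ.
Subtracting: σ = (929 − 542)/(0.9154 − (-0.7063)) = 238.643.
Then μ = 542 − (-0.7063)·238.643 = 710.554.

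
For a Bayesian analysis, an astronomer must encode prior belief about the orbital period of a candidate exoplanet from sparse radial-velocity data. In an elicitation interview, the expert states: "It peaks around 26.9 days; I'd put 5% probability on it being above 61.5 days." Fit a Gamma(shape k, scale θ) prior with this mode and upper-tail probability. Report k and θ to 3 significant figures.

k ≈ 5.01, θ ≈ 6.71

Gamma(k,θ) with k>1 has mode (k−1)θ, so θ = 26.9/(k−1).
Need P(X < 61.5) = 0.95 with θ tied to k this way. Start at k = 2, θ = 26.9: P(X<61.5) ≈ 0.666.
Too low — raise k to concentrate. Iterating converges to k ≈ 5.01.
Then θ = 26.9/(5.01−1) ≈ 6.71.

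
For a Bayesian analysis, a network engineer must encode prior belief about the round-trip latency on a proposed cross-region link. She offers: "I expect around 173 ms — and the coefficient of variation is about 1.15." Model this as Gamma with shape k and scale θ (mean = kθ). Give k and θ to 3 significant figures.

For Gamma(k, scale θ): mean = kθ, variance = kθ², so CV = 1/√k.
CV = 1.15, hence k = 1/CV² = 0.756.
Then θ = mean/k = 173/0.756 = 229.

k ≈ 0.756, θ ≈ 229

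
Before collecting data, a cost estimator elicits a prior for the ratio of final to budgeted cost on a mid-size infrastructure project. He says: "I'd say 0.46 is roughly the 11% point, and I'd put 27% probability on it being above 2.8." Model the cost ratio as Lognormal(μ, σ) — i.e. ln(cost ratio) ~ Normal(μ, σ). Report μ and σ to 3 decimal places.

If T ~ Lognormal(μ,σ) then ln T ~ Normal(μ,σ), so the p-quantile of ln T is μ + z_p·σ.
ln(0.46) = -0.7765 and ln(2.8) = 1.03; z_{0.11} = -1.227, z_{0.73} = 0.6128.
σ = (1.03 − -0.7765)/(0.6128 − (-1.227)) = 0.982.
μ = -0.7765 − (-1.227)·0.982 = 0.428.

μ ≈ 0.428, σ ≈ 0.982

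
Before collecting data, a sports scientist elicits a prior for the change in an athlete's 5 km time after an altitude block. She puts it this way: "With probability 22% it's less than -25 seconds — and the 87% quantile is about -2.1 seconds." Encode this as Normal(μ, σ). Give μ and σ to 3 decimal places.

For Normal(μ,σ), the p-quantile is μ + z_p·σ. Here z_{0.22} = -0.7722, z_{0.87} = 1.126.
So -25 = μ − 0.7722σ and -2.1 = μ + 1.126σ.
Subtracting: σ = (-2.1 − -25)/(1.126 − (-0.7722)) = 12.062.
Then μ = -25 − (-0.7722)·12.062 = -15.686.

μ = -15.686, σ = 12.062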